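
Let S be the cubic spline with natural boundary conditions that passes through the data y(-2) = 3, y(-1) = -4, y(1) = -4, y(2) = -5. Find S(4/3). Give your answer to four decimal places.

Put m_i = S'' at the i-th knot. Here h = (1, 2, 1) and Δ = (-7, 0, -1), so the interior equations h_(i-1)·m_(i-1) + 2(h_(i-1)+h_i)·m_i + h_i·m_(i+1) = 6(Δ_i − Δ_(i-1)) read
  1·m_0 + 6·m_1 + 2·m_2 = 6(Δ_1 - Δ_0) = 42
  2·m_1 + 6·m_2 + 1·m_3 = 6(Δ_2 - Δ_1) = -6
Natural end conditions: m_0 = m_3 = 0.
Forward elimination and back-substitution give m_0 = 0, m_1 = 33/4, m_2 = -15/4, m_3 = 0.
On [1, 2], S(t) = -4 + 1/4·(t - 1) - 15/8·(t - 1)² + 5/8·(t - 1)³.
With (t - 1) = 1/3: S(4/3) = -443/108.

-4.1019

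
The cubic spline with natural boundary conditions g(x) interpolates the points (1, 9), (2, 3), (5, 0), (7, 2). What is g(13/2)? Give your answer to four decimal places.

Write M_i for g''(x_i). With h_i = 1, 3, 2 and divided differences Δ_i = -6, -1, 1, the continuity of g' gives the tridiagonal system
  1·M_0 + 8·M_1 + 3·M_2 = 6(Δ_1 - Δ_0) = 30
  3·M_1 + 10·M_2 + 2·M_3 = 6(Δ_2 - Δ_1) = 12
Natural end conditions: M_0 = M_3 = 0.
Forward elimination and back-substitution give M_0 = 0, M_1 = 264/71, M_2 = 6/71, M_3 = 0.
On [5, 7], g(x) = 0 + 67/71·(x - 5) + 3/71·(x - 5)² - 1/142·(x - 5)³.
With (x - 5) = 3/2: g(13/2) = 1689/1136.

1.4868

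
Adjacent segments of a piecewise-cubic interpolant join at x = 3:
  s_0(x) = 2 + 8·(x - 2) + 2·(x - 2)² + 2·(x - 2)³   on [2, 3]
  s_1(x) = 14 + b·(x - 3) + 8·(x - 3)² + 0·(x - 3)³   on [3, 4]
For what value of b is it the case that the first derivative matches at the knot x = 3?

18

s_0'(x) = 8 + 4·(x - 2) + 6·(x - 2)², so s_0'(3) = 18. On the right, s_1'(3) = b, so b = 18.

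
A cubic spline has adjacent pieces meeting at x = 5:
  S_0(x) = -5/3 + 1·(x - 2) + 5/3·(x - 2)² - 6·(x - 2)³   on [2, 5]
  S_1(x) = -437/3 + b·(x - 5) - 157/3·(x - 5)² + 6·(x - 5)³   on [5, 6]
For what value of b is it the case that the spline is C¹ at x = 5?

-151

S_0'(x) = 1 + 10/3·(x - 2) - 18·(x - 2)², so S_0'(5) = -151. On the right, S_1'(5) = b, so b = -151.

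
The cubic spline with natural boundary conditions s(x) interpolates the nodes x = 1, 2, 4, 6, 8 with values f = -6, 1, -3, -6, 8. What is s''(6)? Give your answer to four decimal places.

With σ_i denoting the second derivative at x_i, h_i = 1, 2, 2, 2, and Δ_i = (y_(i+1) − y_i)/h_i = 7, -2, -3/2, 7:
  1·σ_0 + 6·σ_1 + 2·σ_2 = 6(Δ_1 - Δ_0) = -54
  2·σ_1 + 8·σ_2 + 2·σ_3 = 6(Δ_2 - Δ_1) = 3
  2·σ_2 + 8·σ_3 + 2·σ_4 = 6(Δ_3 - Δ_2) = 51
Natural end conditions: σ_0 = σ_4 = 0.
Hence σ_0 = 0, σ_1 = -771/82, σ_2 = 99/82, σ_3 = 249/41, σ_4 = 0.

6.0732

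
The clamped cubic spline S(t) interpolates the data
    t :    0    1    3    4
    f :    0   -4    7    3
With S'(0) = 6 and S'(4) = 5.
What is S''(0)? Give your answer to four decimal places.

-42.3143

Let M_i = S''(x_i). Step sizes h_i = 1, 2, 1; slopes of the chords Δ_i = (y_(i+1) - y_i)/h_i = -4, 11/2, -4.
  1·M_0 + 6·M_1 + 2·M_2 = 6(Δ_1 - Δ_0) = 57
  2·M_1 + 6·M_2 + 1·M_3 = 6(Δ_2 - Δ_1) = -57
Clamped end conditions give two more equations: 2h_0·M_0 + h_0·M_1 = 6(Δ_0 - S'(0)) = -60 and h_2·M_2 + 2h_2·M_3 = 6(S'(4) - Δ_2) = 54.
Forward elimination and back-substitution give M_0 = -1481/35, M_1 = 862/35, M_2 = -848/35, M_3 = 1369/35.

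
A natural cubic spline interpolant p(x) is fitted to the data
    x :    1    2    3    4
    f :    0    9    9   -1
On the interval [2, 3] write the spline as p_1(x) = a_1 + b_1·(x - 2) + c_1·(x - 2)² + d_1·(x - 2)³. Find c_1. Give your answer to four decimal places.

-5.2000

Write σ_i for p''(x_i). With h_i = 1, 1, 1 and divided differences Δ_i = 9, 0, -10, the continuity of p' gives the tridiagonal system
  1·σ_0 + 4·σ_1 + 1·σ_2 = 6(Δ_1 - Δ_0) = -54
  1·σ_1 + 4·σ_2 + 1·σ_3 = 6(Δ_2 - Δ_1) = -60
Natural end conditions: σ_0 = σ_3 = 0.
Solving the tridiagonal system: σ_0 = 0, σ_1 = -52/5, σ_2 = -62/5, σ_3 = 0.
On [2, 3], with p_1(x) = a_1 + b_1·(x - 2) + c_1·(x - 2)² + d_1·(x - 2)³: c_1 = σ_1/2 = -26/5, d_1 = (σ_2 - σ_1)/(6h_1) = -1/3, b_1 = Δ_1 - h_1(2σ_1 + σ_2)/6 = 83/15.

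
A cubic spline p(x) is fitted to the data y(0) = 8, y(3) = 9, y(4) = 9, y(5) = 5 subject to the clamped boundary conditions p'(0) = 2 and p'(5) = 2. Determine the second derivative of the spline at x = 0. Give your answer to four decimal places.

-2.8736

Write m_i for p''(x_i). With h_i = 3, 1, 1 and divided differences Δ_i = 1/3, 0, -4, the continuity of p' gives the tridiagonal system
  3·m_0 + 8·m_1 + 1·m_2 = 6(Δ_1 - Δ_0) = -2
  1·m_1 + 4·m_2 + 1·m_3 = 6(Δ_2 - Δ_1) = -24
Clamped end conditions give two more equations: 2h_0·m_0 + h_0·m_1 = 6(Δ_0 - p'(0)) = -10 and h_2·m_2 + 2h_2·m_3 = 6(p'(5) - Δ_2) = 36.
Solving the tridiagonal system: m_0 = -250/87, m_1 = 70/29, m_2 = -368/29, m_3 = 706/29.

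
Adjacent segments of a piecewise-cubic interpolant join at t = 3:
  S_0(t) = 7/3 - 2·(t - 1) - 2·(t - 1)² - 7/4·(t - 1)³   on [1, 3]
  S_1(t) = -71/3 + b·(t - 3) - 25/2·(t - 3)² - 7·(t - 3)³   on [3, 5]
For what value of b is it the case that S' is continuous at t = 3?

S_0'(t) = -2 - 4·(t - 1) - 21/4·(t - 1)², so S_0'(3) = -31. On the right, S_1'(3) = b, so b = -31.

-31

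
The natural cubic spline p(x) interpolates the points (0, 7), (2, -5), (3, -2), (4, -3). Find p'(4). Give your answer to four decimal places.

Write m_i for p''(x_i). With h_i = 2, 1, 1 and divided differences Δ_i = -6, 3, -1, the continuity of p' gives the tridiagonal system
  2·m_0 + 6·m_1 + 1·m_2 = 6(Δ_1 - Δ_0) = 54
  1·m_1 + 4·m_2 + 1·m_3 = 6(Δ_2 - Δ_1) = -24
Natural end conditions: m_0 = m_3 = 0.
Solving: m_0 = 0, m_1 = 240/23, m_2 = -198/23, m_3 = 0.
On [3, 4], p'(x) = b_2 + 2c_2·(x - 3) + 3d_2·(x - 3)² with b_2 = Δ_2 - h_2(2m_2 + m_3)/6 = 43/23, c_2 = m_2/2 = -99/23, d_2 = (m_3 - m_2)/(6h_2) = 33/23. So p'(4) = -56/23.

-2.4348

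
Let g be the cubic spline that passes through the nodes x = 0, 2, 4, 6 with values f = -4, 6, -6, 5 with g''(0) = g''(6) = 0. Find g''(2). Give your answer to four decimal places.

Write σ_i for g''(x_i). With h_i = 2, 2, 2 and divided differences Δ_i = 5, -6, 11/2, the continuity of g' gives the tridiagonal system
  2·σ_0 + 8·σ_1 + 2·σ_2 = 6(Δ_1 - Δ_0) = -66
  2·σ_1 + 8·σ_2 + 2·σ_3 = 6(Δ_2 - Δ_1) = 69
Natural end conditions: σ_0 = σ_3 = 0.
Solving: σ_0 = 0, σ_1 = -111/10, σ_2 = 57/5, σ_3 = 0.

-11.1000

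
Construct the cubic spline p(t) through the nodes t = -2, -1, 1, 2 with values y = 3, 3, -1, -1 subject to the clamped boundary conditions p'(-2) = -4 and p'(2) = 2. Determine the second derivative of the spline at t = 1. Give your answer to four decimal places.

With σ_i denoting the second derivative at x_i, h_i = 1, 2, 1, and Δ_i = (y_(i+1) − y_i)/h_i = 0, -2, 0:
  1·σ_0 + 6·σ_1 + 2·σ_2 = 6(Δ_1 - Δ_0) = -12
  2·σ_1 + 6·σ_2 + 1·σ_3 = 6(Δ_2 - Δ_1) = 12
Clamped end conditions give two more equations: 2h_0·σ_0 + h_0·σ_1 = 6(Δ_0 - p'(-2)) = 24 and h_2·σ_2 + 2h_2·σ_3 = 6(p'(2) - Δ_2) = 12.
Forward elimination and back-substitution give σ_0 = 516/35, σ_1 = -192/35, σ_2 = 108/35, σ_3 = 156/35.

3.0857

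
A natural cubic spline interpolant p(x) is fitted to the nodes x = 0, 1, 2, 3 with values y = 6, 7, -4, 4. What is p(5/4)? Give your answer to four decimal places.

4.3406

Put σ_i = p'' at the i-th knot. Here h = (1, 1, 1) and Δ = (1, -11, 8), so the interior equations h_(i-1)·σ_(i-1) + 2(h_(i-1)+h_i)·σ_i + h_i·σ_(i+1) = 6(Δ_i − Δ_(i-1)) read
  1·σ_0 + 4·σ_1 + 1·σ_2 = 6(Δ_1 - Δ_0) = -72
  1·σ_1 + 4·σ_2 + 1·σ_3 = 6(Δ_2 - Δ_1) = 114
Natural end conditions: σ_0 = σ_3 = 0.
Hence σ_0 = 0, σ_1 = -134/5, σ_2 = 176/5, σ_3 = 0.
On [1, 2], p(x) = 7 - 119/15·(x - 1) - 67/5·(x - 1)² + 31/3·(x - 1)³.
With (x - 1) = 1/4: p(5/4) = 1389/320.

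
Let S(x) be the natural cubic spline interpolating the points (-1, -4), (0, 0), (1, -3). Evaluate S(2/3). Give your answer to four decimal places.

-1.4815

With σ_i denoting the second derivative at x_i, h_i = 1, 1, and Δ_i = (y_(i+1) − y_i)/h_i = 4, -3:
  1·σ_0 + 4·σ_1 + 1·σ_2 = 6(Δ_1 - Δ_0) = -42
Natural end conditions: σ_0 = σ_2 = 0.
Solving the tridiagonal system: σ_0 = 0, σ_1 = -21/2, σ_2 = 0.
On [0, 1], S(x) = 0 + 1/2·x - 21/4·x² + 7/4·x³.
With x = 2/3: S(2/3) = -40/27.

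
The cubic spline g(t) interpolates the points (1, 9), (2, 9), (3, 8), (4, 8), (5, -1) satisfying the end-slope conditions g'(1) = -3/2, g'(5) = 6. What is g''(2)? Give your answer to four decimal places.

Let M_i = g''(x_i). Step sizes h_i = 1, 1, 1, 1; slopes of the chords Δ_i = (y_(i+1) - y_i)/h_i = 0, -1, 0, -9.
  1·M_0 + 4·M_1 + 1·M_2 = 6(Δ_1 - Δ_0) = -6
  1·M_1 + 4·M_2 + 1·M_3 = 6(Δ_2 - Δ_1) = 6
  1·M_2 + 4·M_3 + 1·M_4 = 6(Δ_3 - Δ_2) = -54
Clamped end conditions give two more equations: 2h_0·M_0 + h_0·M_1 = 6(Δ_0 - g'(1)) = 9 and h_3·M_3 + 2h_3·M_4 = 6(g'(5) - Δ_3) = 90.
Solving: M_0 = 423/56, M_1 = -171/28, M_2 = 87/8, M_3 = -879/28, M_4 = 3399/56.

-6.1071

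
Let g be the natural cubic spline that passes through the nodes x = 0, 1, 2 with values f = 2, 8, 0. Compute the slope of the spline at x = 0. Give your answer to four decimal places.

Write m_i for g''(x_i). With h_i = 1, 1 and divided differences Δ_i = 6, -8, the continuity of g' gives the tridiagonal system
  1·m_0 + 4·m_1 + 1·m_2 = 6(Δ_1 - Δ_0) = -84
Natural end conditions: m_0 = m_2 = 0.
Solving the tridiagonal system: m_0 = 0, m_1 = -21, m_2 = 0.
On [0, 1], g'(x) = b_0 + 2c_0·x + 3d_0·x² with b_0 = Δ_0 - h_0(2m_0 + m_1)/6 = 19/2, c_0 = m_0/2 = 0, d_0 = (m_1 - m_0)/(6h_0) = -7/2. So g'(0) = 19/2.

9.5000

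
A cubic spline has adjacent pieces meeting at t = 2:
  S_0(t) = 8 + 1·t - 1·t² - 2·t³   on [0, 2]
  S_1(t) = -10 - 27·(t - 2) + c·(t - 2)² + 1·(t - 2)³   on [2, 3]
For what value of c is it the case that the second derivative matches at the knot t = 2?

S_0''(t) = -2 - 12·t, so S_0''(2) = -26. On the right, S_1''(2) = 2c, so c = -13.

-13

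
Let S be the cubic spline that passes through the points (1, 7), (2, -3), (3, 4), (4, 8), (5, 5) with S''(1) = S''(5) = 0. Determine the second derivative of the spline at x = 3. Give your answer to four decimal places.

Put σ_i = S'' at the i-th knot. Here h = (1, 1, 1, 1) and Δ = (-10, 7, 4, -3), so the interior equations h_(i-1)·σ_(i-1) + 2(h_(i-1)+h_i)·σ_i + h_i·σ_(i+1) = 6(Δ_i − Δ_(i-1)) read
  1·σ_0 + 4·σ_1 + 1·σ_2 = 6(Δ_1 - Δ_0) = 102
  1·σ_1 + 4·σ_2 + 1·σ_3 = 6(Δ_2 - Δ_1) = -18
  1·σ_2 + 4·σ_3 + 1·σ_4 = 6(Δ_3 - Δ_2) = -42
Natural end conditions: σ_0 = σ_4 = 0.
Solving: σ_0 = 0, σ_1 = 195/7, σ_2 = -66/7, σ_3 = -57/7, σ_4 = 0.

-9.4286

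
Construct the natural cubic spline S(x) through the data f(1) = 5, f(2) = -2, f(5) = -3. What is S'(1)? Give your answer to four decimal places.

Put M_i = S'' at the i-th knot. Here h = (1, 3) and Δ = (-7, -1/3), so the interior equations h_(i-1)·M_(i-1) + 2(h_(i-1)+h_i)·M_i + h_i·M_(i+1) = 6(Δ_i − Δ_(i-1)) read
  1·M_0 + 8·M_1 + 3·M_2 = 6(Δ_1 - Δ_0) = 40
Natural end conditions: M_0 = M_2 = 0.
Forward elimination and back-substitution give M_0 = 0, M_1 = 5, M_2 = 0.
On [1, 2], S'(x) = b_0 + 2c_0·(x - 1) + 3d_0·(x - 1)² with b_0 = Δ_0 - h_0(2M_0 + M_1)/6 = -47/6, c_0 = M_0/2 = 0, d_0 = (M_1 - M_0)/(6h_0) = 5/6. So S'(1) = -47/6.

-7.8333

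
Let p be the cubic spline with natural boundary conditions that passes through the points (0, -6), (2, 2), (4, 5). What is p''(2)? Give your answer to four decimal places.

-1.8750

With m_i denoting the second derivative at x_i, h_i = 2, 2, and Δ_i = (y_(i+1) − y_i)/h_i = 4, 3/2:
  2·m_0 + 8·m_1 + 2·m_2 = 6(Δ_1 - Δ_0) = -15
Natural end conditions: m_0 = m_2 = 0.
Hence m_0 = 0, m_1 = -15/8, m_2 = 0.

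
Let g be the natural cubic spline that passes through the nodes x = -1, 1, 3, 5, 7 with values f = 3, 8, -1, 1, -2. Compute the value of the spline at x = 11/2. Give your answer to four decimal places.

Let M_i = g''(x_i). Step sizes h_i = 2, 2, 2, 2; slopes of the chords Δ_i = (y_(i+1) - y_i)/h_i = 5/2, -9/2, 1, -3/2.
  2·M_0 + 8·M_1 + 2·M_2 = 6(Δ_1 - Δ_0) = -42
  2·M_1 + 8·M_2 + 2·M_3 = 6(Δ_2 - Δ_1) = 33
  2·M_2 + 8·M_3 + 2·M_4 = 6(Δ_3 - Δ_2) = -15
Natural end conditions: M_0 = M_4 = 0.
Hence M_0 = 0, M_1 = -111/16, M_2 = 27/4, M_3 = -57/16, M_4 = 0.
On [5, 7], g(x) = 1 + 7/8·(x - 5) - 57/32·(x - 5)² + 19/64·(x - 5)³.
With (x - 5) = 1/2: g(11/2) = 527/512.

1.0293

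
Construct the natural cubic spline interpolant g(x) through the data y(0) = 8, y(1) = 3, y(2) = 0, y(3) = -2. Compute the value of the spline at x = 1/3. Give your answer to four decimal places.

6.1951

Write M_i for g''(x_i). With h_i = 1, 1, 1 and divided differences Δ_i = -5, -3, -2, the continuity of g' gives the tridiagonal system
  1·M_0 + 4·M_1 + 1·M_2 = 6(Δ_1 - Δ_0) = 12
  1·M_1 + 4·M_2 + 1·M_3 = 6(Δ_2 - Δ_1) = 6
Natural end conditions: M_0 = M_3 = 0.
Solving: M_0 = 0, M_1 = 14/5, M_2 = 4/5, M_3 = 0.
On [0, 1], g(x) = 8 - 82/15·x + 0·x² + 7/15·x³.
With x = 1/3: g(1/3) = 2509/405.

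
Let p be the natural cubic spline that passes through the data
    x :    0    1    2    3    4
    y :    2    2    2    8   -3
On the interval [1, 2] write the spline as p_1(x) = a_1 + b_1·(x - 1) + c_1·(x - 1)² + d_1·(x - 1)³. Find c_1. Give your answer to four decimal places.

-2.1964

With m_i denoting the second derivative at x_i, h_i = 1, 1, 1, 1, and Δ_i = (y_(i+1) − y_i)/h_i = 0, 0, 6, -11:
  1·m_0 + 4·m_1 + 1·m_2 = 6(Δ_1 - Δ_0) = 0
  1·m_1 + 4·m_2 + 1·m_3 = 6(Δ_2 - Δ_1) = 36
  1·m_2 + 4·m_3 + 1·m_4 = 6(Δ_3 - Δ_2) = -102
Natural end conditions: m_0 = m_4 = 0.
Solving: m_0 = 0, m_1 = -123/28, m_2 = 123/7, m_3 = -837/28, m_4 = 0.
On [1, 2], with p_1(x) = a_1 + b_1·(x - 1) + c_1·(x - 1)² + d_1·(x - 1)³: c_1 = m_1/2 = -123/56, d_1 = (m_2 - m_1)/(6h_1) = 205/56, b_1 = Δ_1 - h_1(2m_1 + m_2)/6 = -41/28.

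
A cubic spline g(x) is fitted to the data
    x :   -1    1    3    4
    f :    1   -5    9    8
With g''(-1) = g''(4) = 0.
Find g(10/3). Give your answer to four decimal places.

Put M_i = g'' at the i-th knot. Here h = (2, 2, 1) and Δ = (-3, 7, -1), so the interior equations h_(i-1)·M_(i-1) + 2(h_(i-1)+h_i)·M_i + h_i·M_(i+1) = 6(Δ_i − Δ_(i-1)) read
  2·M_0 + 8·M_1 + 2·M_2 = 6(Δ_1 - Δ_0) = 60
  2·M_1 + 6·M_2 + 1·M_3 = 6(Δ_2 - Δ_1) = -48
Natural end conditions: M_0 = M_3 = 0.
Solving the tridiagonal system: M_0 = 0, M_1 = 114/11, M_2 = -126/11, M_3 = 0.
On [3, 4], g(x) = 9 + 31/11·(x - 3) - 63/11·(x - 3)² + 21/11·(x - 3)³.
With (x - 3) = 1/3: g(10/3) = 928/99.

9.3737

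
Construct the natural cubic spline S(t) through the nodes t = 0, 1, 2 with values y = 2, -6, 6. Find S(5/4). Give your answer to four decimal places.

-4.6406

Let M_i = S''(x_i). Step sizes h_i = 1, 1; slopes of the chords Δ_i = (y_(i+1) - y_i)/h_i = -8, 12.
  1·M_0 + 4·M_1 + 1·M_2 = 6(Δ_1 - Δ_0) = 120
Natural end conditions: M_0 = M_2 = 0.
Hence M_0 = 0, M_1 = 30, M_2 = 0.
On [1, 2], S(t) = -6 + 2·(t - 1) + 15·(t - 1)² - 5·(t - 1)³.
With (t - 1) = 1/4: S(5/4) = -297/64.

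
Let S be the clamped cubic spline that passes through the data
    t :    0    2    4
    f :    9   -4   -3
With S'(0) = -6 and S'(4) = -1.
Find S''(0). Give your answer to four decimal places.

Let m_i = S''(x_i). Step sizes h_i = 2, 2; slopes of the chords Δ_i = (y_(i+1) - y_i)/h_i = -13/2, 1/2.
  2·m_0 + 8·m_1 + 2·m_2 = 6(Δ_1 - Δ_0) = 42
Clamped end conditions give two more equations: 2h_0·m_0 + h_0·m_1 = 6(Δ_0 - S'(0)) = -3 and h_1·m_1 + 2h_1·m_2 = 6(S'(4) - Δ_1) = -9.
Solving the tridiagonal system: m_0 = -19/4, m_1 = 8, m_2 = -25/4.

-4.7500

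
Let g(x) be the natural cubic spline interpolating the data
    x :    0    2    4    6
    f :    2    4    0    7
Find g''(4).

5

Put m_i = g'' at the i-th knot. Here h = (2, 2, 2) and Δ = (1, -2, 7/2), so the interior equations h_(i-1)·m_(i-1) + 2(h_(i-1)+h_i)·m_i + h_i·m_(i+1) = 6(Δ_i − Δ_(i-1)) read
  2·m_0 + 8·m_1 + 2·m_2 = 6(Δ_1 - Δ_0) = -18
  2·m_1 + 8·m_2 + 2·m_3 = 6(Δ_2 - Δ_1) = 33
Natural end conditions: m_0 = m_3 = 0.
Solving: m_0 = 0, m_1 = -7/2, m_2 = 5, m_3 = 0.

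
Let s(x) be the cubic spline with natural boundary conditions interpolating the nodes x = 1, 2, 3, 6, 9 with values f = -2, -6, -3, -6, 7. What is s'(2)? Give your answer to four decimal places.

0.0060

With σ_i denoting the second derivative at x_i, h_i = 1, 1, 3, 3, and Δ_i = (y_(i+1) − y_i)/h_i = -4, 3, -1, 13/3:
  1·σ_0 + 4·σ_1 + 1·σ_2 = 6(Δ_1 - Δ_0) = 42
  1·σ_1 + 8·σ_2 + 3·σ_3 = 6(Δ_2 - Δ_1) = -24
  3·σ_2 + 12·σ_3 + 3·σ_4 = 6(Δ_3 - Δ_2) = 32
Natural end conditions: σ_0 = σ_4 = 0.
Solving the tridiagonal system: σ_0 = 0, σ_1 = 673/56, σ_2 = -85/14, σ_3 = 703/168, σ_4 = 0.
On [2, 3], s'(x) = b_1 + 2c_1·(x - 2) + 3d_1·(x - 2)² with b_1 = Δ_1 - h_1(2σ_1 + σ_2)/6 = 1/168, c_1 = σ_1/2 = 673/112, d_1 = (σ_2 - σ_1)/(6h_1) = -1013/336. So s'(2) = 1/168.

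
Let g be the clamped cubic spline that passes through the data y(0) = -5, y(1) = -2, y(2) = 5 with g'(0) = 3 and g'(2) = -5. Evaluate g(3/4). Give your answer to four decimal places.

With M_i denoting the second derivative at x_i, h_i = 1, 1, and Δ_i = (y_(i+1) − y_i)/h_i = 3, 7:
  1·M_0 + 4·M_1 + 1·M_2 = 6(Δ_1 - Δ_0) = 24
Clamped end conditions give two more equations: 2h_0·M_0 + h_0·M_1 = 6(Δ_0 - g'(0)) = 0 and h_1·M_1 + 2h_1·M_2 = 6(g'(2) - Δ_1) = -72.
Forward elimination and back-substitution give M_0 = -10, M_1 = 20, M_2 = -46.
On [0, 1], g(x) = -5 + 3·x - 5·x² + 5·x³.
With x = 3/4: g(3/4) = -221/64.

-3.4531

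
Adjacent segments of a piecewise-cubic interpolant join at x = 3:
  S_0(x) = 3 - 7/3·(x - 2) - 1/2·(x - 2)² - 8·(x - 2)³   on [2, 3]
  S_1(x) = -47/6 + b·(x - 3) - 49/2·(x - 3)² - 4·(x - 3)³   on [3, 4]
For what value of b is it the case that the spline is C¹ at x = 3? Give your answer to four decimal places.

-27.3333

S_0'(x) = -7/3 - 1·(x - 2) - 24·(x - 2)², so S_0'(3) = -82/3. On the right, S_1'(3) = b, so b = -82/3.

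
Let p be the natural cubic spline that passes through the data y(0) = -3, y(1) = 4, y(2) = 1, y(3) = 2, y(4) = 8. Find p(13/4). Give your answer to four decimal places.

3.2129

Let M_i = p''(x_i). Step sizes h_i = 1, 1, 1, 1; slopes of the chords Δ_i = (y_(i+1) - y_i)/h_i = 7, -3, 1, 6.
  1·M_0 + 4·M_1 + 1·M_2 = 6(Δ_1 - Δ_0) = -60
  1·M_1 + 4·M_2 + 1·M_3 = 6(Δ_2 - Δ_1) = 24
  1·M_2 + 4·M_3 + 1·M_4 = 6(Δ_3 - Δ_2) = 30
Natural end conditions: M_0 = M_4 = 0.
Forward elimination and back-substitution give M_0 = 0, M_1 = -69/4, M_2 = 9, M_3 = 21/4, M_4 = 0.
On [3, 4], p(t) = 2 + 17/4·(t - 3) + 21/8·(t - 3)² - 7/8·(t - 3)³.
With (t - 3) = 1/4: p(13/4) = 1645/512.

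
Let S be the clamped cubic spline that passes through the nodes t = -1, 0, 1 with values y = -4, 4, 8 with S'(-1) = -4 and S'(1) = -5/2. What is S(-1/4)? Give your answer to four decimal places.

1.0684

With M_i denoting the second derivative at x_i, h_i = 1, 1, and Δ_i = (y_(i+1) − y_i)/h_i = 8, 4:
  1·M_0 + 4·M_1 + 1·M_2 = 6(Δ_1 - Δ_0) = -24
Clamped end conditions give two more equations: 2h_0·M_0 + h_0·M_1 = 6(Δ_0 - S'(-1)) = 72 and h_1·M_1 + 2h_1·M_2 = 6(S'(1) - Δ_1) = -39.
Solving the tridiagonal system: M_0 = 171/4, M_1 = -27/2, M_2 = -51/4.
On [-1, 0], S(t) = -4 - 4·(t + 1) + 171/8·(t + 1)² - 75/8·(t + 1)³.
With (t + 1) = 3/4: S(-1/4) = 547/512.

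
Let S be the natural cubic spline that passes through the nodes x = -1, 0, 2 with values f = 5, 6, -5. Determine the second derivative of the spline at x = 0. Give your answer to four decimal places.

Write σ_i for S''(x_i). With h_i = 1, 2 and divided differences Δ_i = 1, -11/2, the continuity of S' gives the tridiagonal system
  1·σ_0 + 6·σ_1 + 2·σ_2 = 6(Δ_1 - Δ_0) = -39
Natural end conditions: σ_0 = σ_2 = 0.
Hence σ_0 = 0, σ_1 = -13/2, σ_2 = 0.

-6.5000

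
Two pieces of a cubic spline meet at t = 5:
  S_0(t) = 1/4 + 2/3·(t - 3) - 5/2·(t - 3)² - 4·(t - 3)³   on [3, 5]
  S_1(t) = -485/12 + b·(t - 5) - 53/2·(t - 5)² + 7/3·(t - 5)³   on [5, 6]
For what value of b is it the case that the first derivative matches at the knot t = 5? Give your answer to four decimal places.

S_0'(t) = 2/3 - 5·(t - 3) - 12·(t - 3)², so S_0'(5) = -172/3. On the right, S_1'(5) = b, so b = -172/3.

-57.3333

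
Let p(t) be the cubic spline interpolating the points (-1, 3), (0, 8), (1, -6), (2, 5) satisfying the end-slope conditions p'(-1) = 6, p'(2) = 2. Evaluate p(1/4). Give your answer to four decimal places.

Let σ_i = p''(x_i). Step sizes h_i = 1, 1, 1; slopes of the chords Δ_i = (y_(i+1) - y_i)/h_i = 5, -14, 11.
  1·σ_0 + 4·σ_1 + 1·σ_2 = 6(Δ_1 - Δ_0) = -114
  1·σ_1 + 4·σ_2 + 1·σ_3 = 6(Δ_2 - Δ_1) = 150
Clamped end conditions give two more equations: 2h_0·σ_0 + h_0·σ_1 = 6(Δ_0 - p'(-1)) = -6 and h_2·σ_2 + 2h_2·σ_3 = 6(p'(2) - Δ_2) = -54.
Solving: σ_0 = 332/15, σ_1 = -754/15, σ_2 = 974/15, σ_3 = -892/15.
On [0, 1], p(t) = 8 - 121/15·t - 377/15·t² + 96/5·t³.
With t = 1/4: p(1/4) = 377/80.

4.7125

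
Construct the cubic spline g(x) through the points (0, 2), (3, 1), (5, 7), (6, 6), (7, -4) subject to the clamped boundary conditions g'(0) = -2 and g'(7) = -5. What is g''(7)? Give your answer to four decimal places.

24.6442

Put M_i = g'' at the i-th knot. Here h = (3, 2, 1, 1) and Δ = (-1/3, 3, -1, -10), so the interior equations h_(i-1)·M_(i-1) + 2(h_(i-1)+h_i)·M_i + h_i·M_(i+1) = 6(Δ_i − Δ_(i-1)) read
  3·M_0 + 10·M_1 + 2·M_2 = 6(Δ_1 - Δ_0) = 20
  2·M_1 + 6·M_2 + 1·M_3 = 6(Δ_2 - Δ_1) = -24
  1·M_2 + 4·M_3 + 1·M_4 = 6(Δ_3 - Δ_2) = -54
Clamped end conditions give two more equations: 2h_0·M_0 + h_0·M_1 = 6(Δ_0 - g'(0)) = 10 and h_3·M_3 + 2h_3·M_4 = 6(g'(7) - Δ_3) = 30.
Solving: M_0 = 95/156, M_1 = 55/26, M_2 = -155/104, M_3 = -1003/52, M_4 = 2563/104.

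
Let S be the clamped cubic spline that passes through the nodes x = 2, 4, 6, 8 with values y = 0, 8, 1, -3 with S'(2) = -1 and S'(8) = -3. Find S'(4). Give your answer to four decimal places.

Let m_i = S''(x_i). Step sizes h_i = 2, 2, 2; slopes of the chords Δ_i = (y_(i+1) - y_i)/h_i = 4, -7/2, -2.
  2·m_0 + 8·m_1 + 2·m_2 = 6(Δ_1 - Δ_0) = -45
  2·m_1 + 8·m_2 + 2·m_3 = 6(Δ_2 - Δ_1) = 9
Clamped end conditions give two more equations: 2h_0·m_0 + h_0·m_1 = 6(Δ_0 - S'(2)) = 30 and h_2·m_2 + 2h_2·m_3 = 6(S'(8) - Δ_2) = -6.
Solving: m_0 = 373/30, m_1 = -148/15, m_2 = 68/15, m_3 = -113/30.
On [4, 6], S'(x) = b_1 + 2c_1·(x - 4) + 3d_1·(x - 4)² with b_1 = Δ_1 - h_1(2m_1 + m_2)/6 = 47/30, c_1 = m_1/2 = -74/15, d_1 = (m_2 - m_1)/(6h_1) = 6/5. So S'(4) = 47/30.

1.5667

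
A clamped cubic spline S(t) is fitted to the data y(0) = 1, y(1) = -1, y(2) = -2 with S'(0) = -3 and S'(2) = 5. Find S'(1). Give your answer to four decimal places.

-2.7500

With M_i denoting the second derivative at x_i, h_i = 1, 1, and Δ_i = (y_(i+1) − y_i)/h_i = -2, -1:
  1·M_0 + 4·M_1 + 1·M_2 = 6(Δ_1 - Δ_0) = 6
Clamped end conditions give two more equations: 2h_0·M_0 + h_0·M_1 = 6(Δ_0 - S'(0)) = 6 and h_1·M_1 + 2h_1·M_2 = 6(S'(2) - Δ_1) = 36.
Solving the tridiagonal system: M_0 = 11/2, M_1 = -5, M_2 = 41/2.
On [1, 2], S'(t) = b_1 + 2c_1·(t - 1) + 3d_1·(t - 1)² with b_1 = Δ_1 - h_1(2M_1 + M_2)/6 = -11/4, c_1 = M_1/2 = -5/2, d_1 = (M_2 - M_1)/(6h_1) = 17/4. So S'(1) = -11/4.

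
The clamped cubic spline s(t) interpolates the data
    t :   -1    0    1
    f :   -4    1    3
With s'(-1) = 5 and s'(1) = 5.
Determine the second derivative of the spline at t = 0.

-9

Write M_i for s''(x_i). With h_i = 1, 1 and divided differences Δ_i = 5, 2, the continuity of s' gives the tridiagonal system
  1·M_0 + 4·M_1 + 1·M_2 = 6(Δ_1 - Δ_0) = -18
Clamped end conditions give two more equations: 2h_0·M_0 + h_0·M_1 = 6(Δ_0 - s'(-1)) = 0 and h_1·M_1 + 2h_1·M_2 = 6(s'(1) - Δ_1) = 18.
Forward elimination and back-substitution give M_0 = 9/2, M_1 = -9, M_2 = 27/2.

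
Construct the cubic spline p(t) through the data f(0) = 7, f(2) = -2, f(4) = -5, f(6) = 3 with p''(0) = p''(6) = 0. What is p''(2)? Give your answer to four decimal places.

1.3000

Put σ_i = p'' at the i-th knot. Here h = (2, 2, 2) and Δ = (-9/2, -3/2, 4), so the interior equations h_(i-1)·σ_(i-1) + 2(h_(i-1)+h_i)·σ_i + h_i·σ_(i+1) = 6(Δ_i − Δ_(i-1)) read
  2·σ_0 + 8·σ_1 + 2·σ_2 = 6(Δ_1 - Δ_0) = 18
  2·σ_1 + 8·σ_2 + 2·σ_3 = 6(Δ_2 - Δ_1) = 33
Natural end conditions: σ_0 = σ_3 = 0.
Forward elimination and back-substitution give σ_0 = 0, σ_1 = 13/10, σ_2 = 19/5, σ_3 = 0.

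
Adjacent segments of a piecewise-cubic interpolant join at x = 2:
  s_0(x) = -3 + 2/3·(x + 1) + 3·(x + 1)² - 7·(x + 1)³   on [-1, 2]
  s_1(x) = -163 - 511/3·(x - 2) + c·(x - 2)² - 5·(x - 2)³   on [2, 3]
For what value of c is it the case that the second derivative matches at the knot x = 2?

s_0''(x) = 6 - 42·(x + 1), so s_0''(2) = -120. On the right, s_1''(2) = 2c, so c = -60.

-60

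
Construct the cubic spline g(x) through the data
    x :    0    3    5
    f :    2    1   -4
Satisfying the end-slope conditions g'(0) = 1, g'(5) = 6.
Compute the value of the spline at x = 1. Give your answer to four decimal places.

3.1741

With σ_i denoting the second derivative at x_i, h_i = 3, 2, and Δ_i = (y_(i+1) − y_i)/h_i = -1/3, -5/2:
  3·σ_0 + 10·σ_1 + 2·σ_2 = 6(Δ_1 - Δ_0) = -13
Clamped end conditions give two more equations: 2h_0·σ_0 + h_0·σ_1 = 6(Δ_0 - g'(0)) = -8 and h_1·σ_1 + 2h_1·σ_2 = 6(g'(5) - Δ_1) = 51.
Solving the tridiagonal system: σ_0 = 29/30, σ_1 = -23/5, σ_2 = 301/20.
On [0, 3], g(x) = 2 + 1·x + 29/60·x² - 167/540·x³.
With x = 1: g(1) = 857/270.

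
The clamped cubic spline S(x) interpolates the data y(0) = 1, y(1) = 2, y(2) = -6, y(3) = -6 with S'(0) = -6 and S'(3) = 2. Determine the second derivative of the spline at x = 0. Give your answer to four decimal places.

Write M_i for S''(x_i). With h_i = 1, 1, 1 and divided differences Δ_i = 1, -8, 0, the continuity of S' gives the tridiagonal system
  1·M_0 + 4·M_1 + 1·M_2 = 6(Δ_1 - Δ_0) = -54
  1·M_1 + 4·M_2 + 1·M_3 = 6(Δ_2 - Δ_1) = 48
Clamped end conditions give two more equations: 2h_0·M_0 + h_0·M_1 = 6(Δ_0 - S'(0)) = 42 and h_2·M_2 + 2h_2·M_3 = 6(S'(3) - Δ_2) = 12.
Solving the tridiagonal system: M_0 = 518/15, M_1 = -406/15, M_2 = 296/15, M_3 = -58/15.

34.5333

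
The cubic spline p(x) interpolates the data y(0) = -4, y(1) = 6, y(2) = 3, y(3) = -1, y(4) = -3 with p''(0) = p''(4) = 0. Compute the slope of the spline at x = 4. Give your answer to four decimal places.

Put σ_i = p'' at the i-th knot. Here h = (1, 1, 1, 1) and Δ = (10, -3, -4, -2), so the interior equations h_(i-1)·σ_(i-1) + 2(h_(i-1)+h_i)·σ_i + h_i·σ_(i+1) = 6(Δ_i − Δ_(i-1)) read
  1·σ_0 + 4·σ_1 + 1·σ_2 = 6(Δ_1 - Δ_0) = -78
  1·σ_1 + 4·σ_2 + 1·σ_3 = 6(Δ_2 - Δ_1) = -6
  1·σ_2 + 4·σ_3 + 1·σ_4 = 6(Δ_3 - Δ_2) = 12
Natural end conditions: σ_0 = σ_4 = 0.
Hence σ_0 = 0, σ_1 = -81/4, σ_2 = 3, σ_3 = 9/4, σ_4 = 0.
On [3, 4], p'(x) = b_3 + 2c_3·(x - 3) + 3d_3·(x - 3)² with b_3 = Δ_3 - h_3(2σ_3 + σ_4)/6 = -11/4, c_3 = σ_3/2 = 9/8, d_3 = (σ_4 - σ_3)/(6h_3) = -3/8. So p'(4) = -13/8.

-1.6250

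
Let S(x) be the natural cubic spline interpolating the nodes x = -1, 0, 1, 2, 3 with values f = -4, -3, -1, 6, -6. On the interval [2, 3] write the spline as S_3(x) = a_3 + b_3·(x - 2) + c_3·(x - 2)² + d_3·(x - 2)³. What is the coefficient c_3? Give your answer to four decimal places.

Write M_i for S''(x_i). With h_i = 1, 1, 1, 1 and divided differences Δ_i = 1, 2, 7, -12, the continuity of S' gives the tridiagonal system
  1·M_0 + 4·M_1 + 1·M_2 = 6(Δ_1 - Δ_0) = 6
  1·M_1 + 4·M_2 + 1·M_3 = 6(Δ_2 - Δ_1) = 30
  1·M_2 + 4·M_3 + 1·M_4 = 6(Δ_3 - Δ_2) = -114
Natural end conditions: M_0 = M_4 = 0.
Forward elimination and back-substitution give M_0 = 0, M_1 = -18/7, M_2 = 114/7, M_3 = -228/7, M_4 = 0.
On [2, 3], with S_3(x) = a_3 + b_3·(x - 2) + c_3·(x - 2)² + d_3·(x - 2)³: c_3 = M_3/2 = -114/7, d_3 = (M_4 - M_3)/(6h_3) = 38/7, b_3 = Δ_3 - h_3(2M_3 + M_4)/6 = -8/7.

-16.2857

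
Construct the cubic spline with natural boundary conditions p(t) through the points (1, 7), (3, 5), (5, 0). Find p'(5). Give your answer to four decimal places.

Put M_i = p'' at the i-th knot. Here h = (2, 2) and Δ = (-1, -5/2), so the interior equations h_(i-1)·M_(i-1) + 2(h_(i-1)+h_i)·M_i + h_i·M_(i+1) = 6(Δ_i − Δ_(i-1)) read
  2·M_0 + 8·M_1 + 2·M_2 = 6(Δ_1 - Δ_0) = -9
Natural end conditions: M_0 = M_2 = 0.
Solving: M_0 = 0, M_1 = -9/8, M_2 = 0.
On [3, 5], p'(t) = b_1 + 2c_1·(t - 3) + 3d_1·(t - 3)² with b_1 = Δ_1 - h_1(2M_1 + M_2)/6 = -7/4, c_1 = M_1/2 = -9/16, d_1 = (M_2 - M_1)/(6h_1) = 3/32. So p'(5) = -23/8.

-2.8750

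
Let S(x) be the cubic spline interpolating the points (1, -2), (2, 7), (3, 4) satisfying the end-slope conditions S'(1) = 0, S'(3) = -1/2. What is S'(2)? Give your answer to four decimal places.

4.6250

With σ_i denoting the second derivative at x_i, h_i = 1, 1, and Δ_i = (y_(i+1) − y_i)/h_i = 9, -3:
  1·σ_0 + 4·σ_1 + 1·σ_2 = 6(Δ_1 - Δ_0) = -72
Clamped end conditions give two more equations: 2h_0·σ_0 + h_0·σ_1 = 6(Δ_0 - S'(1)) = 54 and h_1·σ_1 + 2h_1·σ_2 = 6(S'(3) - Δ_1) = 15.
Solving: σ_0 = 179/4, σ_1 = -71/2, σ_2 = 101/4.
On [2, 3], S'(x) = b_1 + 2c_1·(x - 2) + 3d_1·(x - 2)² with b_1 = Δ_1 - h_1(2σ_1 + σ_2)/6 = 37/8, c_1 = σ_1/2 = -71/4, d_1 = (σ_2 - σ_1)/(6h_1) = 81/8. So S'(2) = 37/8.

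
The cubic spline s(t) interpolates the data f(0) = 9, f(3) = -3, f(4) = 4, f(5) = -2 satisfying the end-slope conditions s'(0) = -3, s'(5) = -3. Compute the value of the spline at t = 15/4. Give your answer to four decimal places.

With m_i denoting the second derivative at x_i, h_i = 3, 1, 1, and Δ_i = (y_(i+1) − y_i)/h_i = -4, 7, -6:
  3·m_0 + 8·m_1 + 1·m_2 = 6(Δ_1 - Δ_0) = 66
  1·m_1 + 4·m_2 + 1·m_3 = 6(Δ_2 - Δ_1) = -78
Clamped end conditions give two more equations: 2h_0·m_0 + h_0·m_1 = 6(Δ_0 - s'(0)) = -6 and h_2·m_2 + 2h_2·m_3 = 6(s'(5) - Δ_2) = 18.
Solving: m_0 = -248/29, m_1 = 438/29, m_2 = -846/29, m_3 = 684/29.
On [3, 4], s(t) = -3 + 198/29·(t - 3) + 219/29·(t - 3)² - 214/29·(t - 3)³.
With (t - 3) = 3/4: s(15/4) = 3021/928.

3.2554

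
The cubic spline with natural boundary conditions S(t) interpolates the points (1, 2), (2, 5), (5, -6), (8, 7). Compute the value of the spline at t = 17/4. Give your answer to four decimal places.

With M_i denoting the second derivative at x_i, h_i = 1, 3, 3, and Δ_i = (y_(i+1) − y_i)/h_i = 3, -11/3, 13/3:
  1·M_0 + 8·M_1 + 3·M_2 = 6(Δ_1 - Δ_0) = -40
  3·M_1 + 12·M_2 + 3·M_3 = 6(Δ_2 - Δ_1) = 48
Natural end conditions: M_0 = M_3 = 0.
Solving: M_0 = 0, M_1 = -208/29, M_2 = 168/29, M_3 = 0.
On [2, 5], S(t) = 5 + 53/87·(t - 2) - 104/29·(t - 2)² + 188/261·(t - 2)³.
With (t - 2) = 9/4: S(17/4) = -1661/464.

-3.5797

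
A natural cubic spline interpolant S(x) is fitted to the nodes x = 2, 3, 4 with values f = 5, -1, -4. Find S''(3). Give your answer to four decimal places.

Put σ_i = S'' at the i-th knot. Here h = (1, 1) and Δ = (-6, -3), so the interior equations h_(i-1)·σ_(i-1) + 2(h_(i-1)+h_i)·σ_i + h_i·σ_(i+1) = 6(Δ_i − Δ_(i-1)) read
  1·σ_0 + 4·σ_1 + 1·σ_2 = 6(Δ_1 - Δ_0) = 18
Natural end conditions: σ_0 = σ_2 = 0.
Solving: σ_0 = 0, σ_1 = 9/2, σ_2 = 0.

4.5000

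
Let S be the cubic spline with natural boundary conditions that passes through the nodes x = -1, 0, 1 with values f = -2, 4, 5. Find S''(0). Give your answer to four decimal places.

-7.5000

Let m_i = S''(x_i). Step sizes h_i = 1, 1; slopes of the chords Δ_i = (y_(i+1) - y_i)/h_i = 6, 1.
  1·m_0 + 4·m_1 + 1·m_2 = 6(Δ_1 - Δ_0) = -30
Natural end conditions: m_0 = m_2 = 0.
Hence m_0 = 0, m_1 = -15/2, m_2 = 0.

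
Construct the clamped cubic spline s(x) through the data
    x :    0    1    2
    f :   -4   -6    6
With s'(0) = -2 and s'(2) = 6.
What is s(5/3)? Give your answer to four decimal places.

Put M_i = s'' at the i-th knot. Here h = (1, 1) and Δ = (-2, 12), so the interior equations h_(i-1)·M_(i-1) + 2(h_(i-1)+h_i)·M_i + h_i·M_(i+1) = 6(Δ_i − Δ_(i-1)) read
  1·M_0 + 4·M_1 + 1·M_2 = 6(Δ_1 - Δ_0) = 84
Clamped end conditions give two more equations: 2h_0·M_0 + h_0·M_1 = 6(Δ_0 - s'(0)) = 0 and h_1·M_1 + 2h_1·M_2 = 6(s'(2) - Δ_1) = -36.
Solving the tridiagonal system: M_0 = -17, M_1 = 34, M_2 = -35.
On [1, 2], s(x) = -6 + 13/2·(x - 1) + 17·(x - 1)² - 23/2·(x - 1)³.
With (x - 1) = 2/3: s(5/3) = 67/27.

2.4815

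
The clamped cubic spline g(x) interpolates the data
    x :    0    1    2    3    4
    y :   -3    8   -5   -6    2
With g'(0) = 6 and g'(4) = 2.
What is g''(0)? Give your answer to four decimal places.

41.7500

With M_i denoting the second derivative at x_i, h_i = 1, 1, 1, 1, and Δ_i = (y_(i+1) − y_i)/h_i = 11, -13, -1, 8:
  1·M_0 + 4·M_1 + 1·M_2 = 6(Δ_1 - Δ_0) = -144
  1·M_1 + 4·M_2 + 1·M_3 = 6(Δ_2 - Δ_1) = 72
  1·M_2 + 4·M_3 + 1·M_4 = 6(Δ_3 - Δ_2) = 54
Clamped end conditions give two more equations: 2h_0·M_0 + h_0·M_1 = 6(Δ_0 - g'(0)) = 30 and h_3·M_3 + 2h_3·M_4 = 6(g'(4) - Δ_3) = -36.
Solving the tridiagonal system: M_0 = 167/4, M_1 = -107/2, M_2 = 113/4, M_3 = 25/2, M_4 = -97/4.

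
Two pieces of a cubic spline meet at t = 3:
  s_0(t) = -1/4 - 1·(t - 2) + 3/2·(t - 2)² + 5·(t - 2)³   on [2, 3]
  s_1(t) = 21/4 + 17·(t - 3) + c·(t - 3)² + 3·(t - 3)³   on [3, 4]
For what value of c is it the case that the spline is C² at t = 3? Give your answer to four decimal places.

s_0''(t) = 3 + 30·(t - 2), so s_0''(3) = 33. On the right, s_1''(3) = 2c, so c = 33/2.

16.5000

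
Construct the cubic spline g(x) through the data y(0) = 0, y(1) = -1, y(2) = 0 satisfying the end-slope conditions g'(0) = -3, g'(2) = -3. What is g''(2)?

With M_i denoting the second derivative at x_i, h_i = 1, 1, and Δ_i = (y_(i+1) − y_i)/h_i = -1, 1:
  1·M_0 + 4·M_1 + 1·M_2 = 6(Δ_1 - Δ_0) = 12
Clamped end conditions give two more equations: 2h_0·M_0 + h_0·M_1 = 6(Δ_0 - g'(0)) = 12 and h_1·M_1 + 2h_1·M_2 = 6(g'(2) - Δ_1) = -24.
Solving: M_0 = 3, M_1 = 6, M_2 = -15.

-15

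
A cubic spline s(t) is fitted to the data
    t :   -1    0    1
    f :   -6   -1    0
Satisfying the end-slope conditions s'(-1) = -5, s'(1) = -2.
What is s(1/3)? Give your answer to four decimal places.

Let M_i = s''(x_i). Step sizes h_i = 1, 1; slopes of the chords Δ_i = (y_(i+1) - y_i)/h_i = 5, 1.
  1·M_0 + 4·M_1 + 1·M_2 = 6(Δ_1 - Δ_0) = -24
Clamped end conditions give two more equations: 2h_0·M_0 + h_0·M_1 = 6(Δ_0 - s'(-1)) = 60 and h_1·M_1 + 2h_1·M_2 = 6(s'(1) - Δ_1) = -18.
Solving the tridiagonal system: M_0 = 75/2, M_1 = -15, M_2 = -3/2.
On [0, 1], s(t) = -1 + 25/4·t - 15/2·t² + 9/4·t³.
With t = 1/3: s(1/3) = 1/3.

0.3333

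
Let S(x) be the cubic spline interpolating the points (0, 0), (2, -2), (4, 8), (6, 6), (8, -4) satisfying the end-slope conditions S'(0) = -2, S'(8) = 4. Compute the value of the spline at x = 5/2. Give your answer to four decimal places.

-0.1094

Write M_i for S''(x_i). With h_i = 2, 2, 2, 2 and divided differences Δ_i = -1, 5, -1, -5, the continuity of S' gives the tridiagonal system
  2·M_0 + 8·M_1 + 2·M_2 = 6(Δ_1 - Δ_0) = 36
  2·M_1 + 8·M_2 + 2·M_3 = 6(Δ_2 - Δ_1) = -36
  2·M_2 + 8·M_3 + 2·M_4 = 6(Δ_3 - Δ_2) = -24
Clamped end conditions give two more equations: 2h_0·M_0 + h_0·M_1 = 6(Δ_0 - S'(0)) = 6 and h_3·M_3 + 2h_3·M_4 = 6(S'(8) - Δ_3) = 54.
Hence M_0 = -3/2, M_1 = 6, M_2 = -9/2, M_3 = -6, M_4 = 33/2.
On [2, 4], S(x) = -2 + 5/2·(x - 2) + 3·(x - 2)² - 7/8·(x - 2)³.
With (x - 2) = 1/2: S(5/2) = -7/64.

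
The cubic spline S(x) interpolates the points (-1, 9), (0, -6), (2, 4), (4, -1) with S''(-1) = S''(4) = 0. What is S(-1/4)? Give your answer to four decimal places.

-3.5550

Write σ_i for S''(x_i). With h_i = 1, 2, 2 and divided differences Δ_i = -15, 5, -5/2, the continuity of S' gives the tridiagonal system
  1·σ_0 + 6·σ_1 + 2·σ_2 = 6(Δ_1 - Δ_0) = 120
  2·σ_1 + 8·σ_2 + 2·σ_3 = 6(Δ_2 - Δ_1) = -45
Natural end conditions: σ_0 = σ_3 = 0.
Hence σ_0 = 0, σ_1 = 525/22, σ_2 = -255/22, σ_3 = 0.
On [-1, 0], S(x) = 9 - 835/44·(x + 1) + 0·(x + 1)² + 175/44·(x + 1)³.
With (x + 1) = 3/4: S(-1/4) = -10011/2816.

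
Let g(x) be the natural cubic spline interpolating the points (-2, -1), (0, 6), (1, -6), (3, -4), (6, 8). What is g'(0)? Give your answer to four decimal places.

With m_i denoting the second derivative at x_i, h_i = 2, 1, 2, 3, and Δ_i = (y_(i+1) − y_i)/h_i = 7/2, -12, 1, 4:
  2·m_0 + 6·m_1 + 1·m_2 = 6(Δ_1 - Δ_0) = -93
  1·m_1 + 6·m_2 + 2·m_3 = 6(Δ_2 - Δ_1) = 78
  2·m_2 + 10·m_3 + 3·m_4 = 6(Δ_3 - Δ_2) = 18
Natural end conditions: m_0 = m_4 = 0.
Solving: m_0 = 0, m_1 = -2976/163, m_2 = 2697/163, m_3 = -246/163, m_4 = 0.
On [0, 1], g'(x) = b_1 + 2c_1·x + 3d_1·x² with b_1 = Δ_1 - h_1(2m_1 + m_2)/6 = -2827/326, c_1 = m_1/2 = -1488/163, d_1 = (m_2 - m_1)/(6h_1) = 1891/326. So g'(0) = -2827/326.

-8.6718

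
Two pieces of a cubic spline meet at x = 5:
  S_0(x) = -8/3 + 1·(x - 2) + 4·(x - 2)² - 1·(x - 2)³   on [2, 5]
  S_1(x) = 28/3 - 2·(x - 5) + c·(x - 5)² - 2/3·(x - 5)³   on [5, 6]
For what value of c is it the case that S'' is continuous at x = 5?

S_0''(x) = 8 - 6·(x - 2), so S_0''(5) = -10. On the right, S_1''(5) = 2c, so c = -5.

-5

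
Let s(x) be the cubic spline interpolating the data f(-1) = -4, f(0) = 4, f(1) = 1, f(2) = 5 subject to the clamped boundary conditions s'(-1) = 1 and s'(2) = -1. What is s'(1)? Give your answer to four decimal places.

Let σ_i = s''(x_i). Step sizes h_i = 1, 1, 1; slopes of the chords Δ_i = (y_(i+1) - y_i)/h_i = 8, -3, 4.
  1·σ_0 + 4·σ_1 + 1·σ_2 = 6(Δ_1 - Δ_0) = -66
  1·σ_1 + 4·σ_2 + 1·σ_3 = 6(Δ_2 - Δ_1) = 42
Clamped end conditions give two more equations: 2h_0·σ_0 + h_0·σ_1 = 6(Δ_0 - s'(-1)) = 42 and h_2·σ_2 + 2h_2·σ_3 = 6(s'(2) - Δ_2) = -30.
Solving: σ_0 = 556/15, σ_1 = -482/15, σ_2 = 382/15, σ_3 = -416/15.
On [1, 2], s'(x) = b_2 + 2c_2·(x - 1) + 3d_2·(x - 1)² with b_2 = Δ_2 - h_2(2σ_2 + σ_3)/6 = 2/15, c_2 = σ_2/2 = 191/15, d_2 = (σ_3 - σ_2)/(6h_2) = -133/15. So s'(1) = 2/15.

0.1333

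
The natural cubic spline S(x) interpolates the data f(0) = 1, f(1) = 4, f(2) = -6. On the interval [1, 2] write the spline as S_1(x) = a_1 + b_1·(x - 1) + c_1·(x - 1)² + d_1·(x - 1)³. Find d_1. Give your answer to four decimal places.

3.2500

Write M_i for S''(x_i). With h_i = 1, 1 and divided differences Δ_i = 3, -10, the continuity of S' gives the tridiagonal system
  1·M_0 + 4·M_1 + 1·M_2 = 6(Δ_1 - Δ_0) = -78
Natural end conditions: M_0 = M_2 = 0.
Hence M_0 = 0, M_1 = -39/2, M_2 = 0.
On [1, 2], with S_1(x) = a_1 + b_1·(x - 1) + c_1·(x - 1)² + d_1·(x - 1)³: c_1 = M_1/2 = -39/4, d_1 = (M_2 - M_1)/(6h_1) = 13/4, b_1 = Δ_1 - h_1(2M_1 + M_2)/6 = -7/2.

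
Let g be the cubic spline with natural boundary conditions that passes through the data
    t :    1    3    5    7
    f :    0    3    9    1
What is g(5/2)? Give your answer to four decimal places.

Let M_i = g''(x_i). Step sizes h_i = 2, 2, 2; slopes of the chords Δ_i = (y_(i+1) - y_i)/h_i = 3/2, 3, -4.
  2·M_0 + 8·M_1 + 2·M_2 = 6(Δ_1 - Δ_0) = 9
  2·M_1 + 8·M_2 + 2·M_3 = 6(Δ_2 - Δ_1) = -42
Natural end conditions: M_0 = M_3 = 0.
Solving: M_0 = 0, M_1 = 13/5, M_2 = -59/10, M_3 = 0.
On [1, 3], g(t) = 0 + 19/30·(t - 1) + 0·(t - 1)² + 13/60·(t - 1)³.
With (t - 1) = 3/2: g(5/2) = 269/160.

1.6813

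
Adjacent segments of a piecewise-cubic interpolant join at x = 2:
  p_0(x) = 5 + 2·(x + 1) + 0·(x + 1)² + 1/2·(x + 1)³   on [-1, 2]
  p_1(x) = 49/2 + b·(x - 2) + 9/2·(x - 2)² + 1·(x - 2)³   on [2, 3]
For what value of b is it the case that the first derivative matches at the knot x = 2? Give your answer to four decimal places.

15.5000

p_0'(x) = 2 + 0·(x + 1) + 3/2·(x + 1)², so p_0'(2) = 31/2. On the right, p_1'(2) = b, so b = 31/2.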